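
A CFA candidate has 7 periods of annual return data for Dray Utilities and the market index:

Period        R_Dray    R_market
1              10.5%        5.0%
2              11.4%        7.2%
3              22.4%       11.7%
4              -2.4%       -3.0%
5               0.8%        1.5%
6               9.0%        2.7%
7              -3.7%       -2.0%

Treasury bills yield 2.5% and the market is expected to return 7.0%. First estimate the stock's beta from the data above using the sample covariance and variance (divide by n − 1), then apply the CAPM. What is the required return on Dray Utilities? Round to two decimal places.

Mean R_i = (10.5 + 11.4 + 22.4 − 2.4 + 0.8 + 9.0 − 3.7) / 7 = 6.8571%
Mean R_m = (5.0 + 7.2 + 11.7 − 3.0 + 1.5 + 2.7 − 2.0) / 7 = 3.3000%
Σ(R_i − R̄_i)(R_m − R̄_m) = 278.3600  ⇒  Cov = 278.3600 / 6 = 46.3933
Σ(R_m − R̄_m)² = 160.0400  ⇒  Var(R_m) = 160.0400 / 6 = 26.6733
β = Cov / Var(R_m) = 46.3933 / 26.6733 = 1.7393
MRP = 7.0% − 2.5% = 4.50%
E(R) = R_f + β × MRP = 2.5% + 1.7393 × 4.5% = 10.33%

10.33%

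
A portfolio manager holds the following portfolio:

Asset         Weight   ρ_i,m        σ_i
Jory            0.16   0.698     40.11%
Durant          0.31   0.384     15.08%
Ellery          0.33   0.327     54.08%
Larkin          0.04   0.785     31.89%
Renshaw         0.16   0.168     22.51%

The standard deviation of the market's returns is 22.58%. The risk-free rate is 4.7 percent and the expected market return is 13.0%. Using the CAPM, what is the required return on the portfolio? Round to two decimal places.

9.74%

β_Jory = 0.698 × 40.11% / 22.58% = 1.2399
β_Durant = 0.384 × 15.08% / 22.58% = 0.2565
β_Ellery = 0.327 × 54.08% / 22.58% = 0.7832
β_Larkin = 0.785 × 31.89% / 22.58% = 1.1087
β_Renshaw = 0.168 × 22.51% / 22.58% = 0.1675
β_P = Σ w_i β_i = 0.16×1.2399 + 0.31×0.2565 + 0.33×0.7832 + 0.04×1.1087 + 0.16×0.1675 = 0.6075
MRP = 13.0% − 4.7% = 8.30%
E(R_P) = R_f + β_P × MRP = 4.7% + 0.6075 × 8.3% = 9.74%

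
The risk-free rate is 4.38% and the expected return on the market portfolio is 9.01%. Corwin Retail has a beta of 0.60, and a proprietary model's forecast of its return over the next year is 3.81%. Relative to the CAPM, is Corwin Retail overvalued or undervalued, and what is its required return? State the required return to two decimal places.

Overvalued; required return 7.16%

MRP = 9.01% − 4.38% = 4.63%
Required return = R_f + β·MRP = 4.38% + 0.60 × 4.63% = 7.16%
Forecast 3.81% < required 7.16% → the stock plots below the SML → overvalued.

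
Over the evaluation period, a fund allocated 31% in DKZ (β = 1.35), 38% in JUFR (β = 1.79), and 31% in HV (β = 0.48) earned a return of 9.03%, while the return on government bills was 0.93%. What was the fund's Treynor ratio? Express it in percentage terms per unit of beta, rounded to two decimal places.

6.49%

β_P = 0.31×1.35 + 0.38×1.79 + 0.31×0.48 = 1.2475
Treynor = (R_P − R_f) / β_P = (9.03% − 0.93%) / 1.2475 = 8.10% / 1.2475 = 6.49%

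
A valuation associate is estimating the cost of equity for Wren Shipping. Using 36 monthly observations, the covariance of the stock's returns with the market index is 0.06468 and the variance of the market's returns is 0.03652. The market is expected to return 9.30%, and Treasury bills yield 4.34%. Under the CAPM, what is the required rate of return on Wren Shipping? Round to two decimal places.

β = Cov(R_i, R_m) / Var(R_m) = 0.06468 / 0.03652 = 1.7711
MRP = 9.30% − 4.34% = 4.96%
E(R) = R_f + β × MRP = 4.34% + 1.7711 × 4.96% = 13.12%

13.12%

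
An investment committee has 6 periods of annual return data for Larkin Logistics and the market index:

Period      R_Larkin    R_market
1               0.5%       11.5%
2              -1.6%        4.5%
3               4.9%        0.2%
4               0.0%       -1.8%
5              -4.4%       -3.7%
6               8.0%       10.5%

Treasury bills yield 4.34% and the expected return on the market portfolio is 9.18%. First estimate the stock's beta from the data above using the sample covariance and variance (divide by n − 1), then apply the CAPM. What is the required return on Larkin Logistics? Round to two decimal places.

Mean R_i = (0.5 − 1.6 + 4.9 + 0.0 − 4.4 + 8.0) / 6 = 1.2333%
Mean R_m = (11.5 + 4.5 + 0.2 − 1.8 − 3.7 + 10.5) / 6 = 3.5333%
Σ(R_i − R̄_i)(R_m − R̄_m) = 73.6633  ⇒  Cov = 73.6633 / 5 = 14.7327
Σ(R_m − R̄_m)² = 204.8133  ⇒  Var(R_m) = 204.8133 / 5 = 40.9627
β = Cov / Var(R_m) = 14.7327 / 40.9627 = 0.3597
MRP = 9.18% − 4.34% = 4.84%
E(R) = R_f + β × MRP = 4.34% + 0.3597 × 4.84% = 6.08%

6.08%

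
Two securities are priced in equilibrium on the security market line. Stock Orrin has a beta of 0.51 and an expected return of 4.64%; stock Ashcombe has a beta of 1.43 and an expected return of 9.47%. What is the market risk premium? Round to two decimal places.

5.25%

Both satisfy E(R) = R_f + β·MRP, so the slope of the SML is
MRP = (9.47% − 4.64%) / (1.43 − 0.51) = 4.83% / 0.92 = 5.2500%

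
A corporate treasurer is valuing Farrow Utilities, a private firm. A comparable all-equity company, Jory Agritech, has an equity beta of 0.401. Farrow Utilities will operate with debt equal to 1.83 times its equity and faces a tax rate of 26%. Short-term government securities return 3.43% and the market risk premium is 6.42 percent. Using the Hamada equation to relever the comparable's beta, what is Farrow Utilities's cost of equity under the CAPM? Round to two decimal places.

9.49%

β_L = β_U × [1 + (1 − t)(D/E)] = 0.401 × [1 + (1 − 0.26) × 1.83]
    = 0.401 × [1 + 0.74 × 1.83] = 0.401 × 2.3542 = 0.9440
E(R) = R_f + β_L × MRP = 3.43% + 0.9440 × 6.42% = 9.49%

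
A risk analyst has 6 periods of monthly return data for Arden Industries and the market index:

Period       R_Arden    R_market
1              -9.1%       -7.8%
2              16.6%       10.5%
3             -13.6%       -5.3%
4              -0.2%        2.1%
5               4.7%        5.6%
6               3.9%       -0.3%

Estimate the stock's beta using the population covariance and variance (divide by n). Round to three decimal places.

1.472

Mean R_i = (-9.1 + 16.6 − 13.6 − 0.2 + 4.7 + 3.9) / 6 = 0.3833%
Mean R_m = (-7.8 + 10.5 − 5.3 + 2.1 + 5.6 − 0.3) / 6 = 0.8000%
Σ(R_i − R̄_i)(R_m − R̄_m) = 340.2500  ⇒  Cov = 340.2500 / 6 = 56.7083
Σ(R_m − R̄_m)² = 231.2000  ⇒  Var(R_m) = 231.2000 / 6 = 38.5333
β = Cov / Var(R_m) = 56.7083 / 38.5333 = 1.4717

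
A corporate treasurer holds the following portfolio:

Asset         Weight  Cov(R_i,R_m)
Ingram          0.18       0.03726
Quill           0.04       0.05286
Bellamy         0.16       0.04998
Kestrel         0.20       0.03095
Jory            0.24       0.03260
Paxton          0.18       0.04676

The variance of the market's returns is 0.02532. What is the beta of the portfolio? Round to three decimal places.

β_Ingram = 0.03726 / 0.02532 = 1.4716
β_Quill = 0.05286 / 0.02532 = 2.0877
β_Bellamy = 0.04998 / 0.02532 = 1.9739
β_Kestrel = 0.03095 / 0.02532 = 1.2224
β_Jory = 0.03260 / 0.02532 = 1.2875
β_Paxton = 0.04676 / 0.02532 = 1.8468
β_P = Σ w_i β_i = 0.18×1.4716 + 0.04×2.0877 + 0.16×1.9739 + 0.20×1.2224 + 0.24×1.2875 + 0.18×1.8468 = 1.5501

1.550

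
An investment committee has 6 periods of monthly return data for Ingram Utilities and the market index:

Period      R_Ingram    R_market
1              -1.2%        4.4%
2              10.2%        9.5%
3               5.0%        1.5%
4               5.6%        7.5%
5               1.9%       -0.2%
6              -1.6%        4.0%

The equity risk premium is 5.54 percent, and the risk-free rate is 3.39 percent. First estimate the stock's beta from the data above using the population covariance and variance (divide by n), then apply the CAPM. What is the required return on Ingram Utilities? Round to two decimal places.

Mean R_i = (-1.2 + 10.2 + 5.0 + 5.6 + 1.9 − 1.6) / 6 = 3.3167%
Mean R_m = (4.4 + 9.5 + 1.5 + 7.5 − 0.2 + 4.0) / 6 = 4.4500%
Σ(R_i − R̄_i)(R_m − R̄_m) = 45.7850  ⇒  Cov = 45.7850 / 6 = 7.6308
Σ(R_m − R̄_m)² = 65.3350  ⇒  Var(R_m) = 65.3350 / 6 = 10.8892
β = Cov / Var(R_m) = 7.6308 / 10.8892 = 0.7008
E(R) = R_f + β × MRP = 3.39% + 0.7008 × 5.54% = 7.27%

7.27%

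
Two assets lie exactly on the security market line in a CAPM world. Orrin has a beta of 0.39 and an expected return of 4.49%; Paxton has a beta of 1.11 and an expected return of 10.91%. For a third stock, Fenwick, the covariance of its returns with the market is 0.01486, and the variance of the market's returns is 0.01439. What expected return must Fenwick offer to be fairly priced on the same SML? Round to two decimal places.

10.22%

MRP = (10.91% − 4.49%) / (1.11 − 0.39) = 8.9167%
R_f = 4.49% − 0.39 × 8.9167% = 1.0125%
β_Fenwick = Cov / Var(R_m) = 0.01486 / 0.01439 = 1.0327
E(R_Fenwick) = R_f + β × MRP = 1.0125% + 1.0327 × 8.9167% = 10.22%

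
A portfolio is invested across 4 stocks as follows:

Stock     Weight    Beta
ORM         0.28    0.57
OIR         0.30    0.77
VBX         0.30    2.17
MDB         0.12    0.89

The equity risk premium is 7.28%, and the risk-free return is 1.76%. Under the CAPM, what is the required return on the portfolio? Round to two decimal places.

10.12%

β_P = Σ w_i β_i = 0.28×0.57 + 0.30×0.77 + 0.30×2.17 + 0.12×0.89 = 1.1484
E(R_P) = R_f + β_P × MRP = 1.76% + 1.1484 × 7.28% = 10.12%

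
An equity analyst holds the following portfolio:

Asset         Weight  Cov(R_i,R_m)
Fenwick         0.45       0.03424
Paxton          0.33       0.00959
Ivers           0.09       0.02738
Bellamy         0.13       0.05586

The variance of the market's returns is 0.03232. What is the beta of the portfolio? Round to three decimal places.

0.876

β_Fenwick = 0.03424 / 0.03232 = 1.0594
β_Paxton = 0.00959 / 0.03232 = 0.2967
β_Ivers = 0.02738 / 0.03232 = 0.8472
β_Bellamy = 0.05586 / 0.03232 = 1.7283
β_P = Σ w_i β_i = 0.45×1.0594 + 0.33×0.2967 + 0.09×0.8472 + 0.13×1.7283 = 0.8756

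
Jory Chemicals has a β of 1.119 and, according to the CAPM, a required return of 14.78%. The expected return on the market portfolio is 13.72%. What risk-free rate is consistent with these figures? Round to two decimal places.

4.81%

E(R) = R_f + β(E(R_m) − R_f) = R_f(1 − β) + β·E(R_m)
14.78% = R_f × (1 − 1.119) + 1.119 × 13.72%
14.78% = R_f × -0.119 + 15.35268%
R_f = (14.78% − 15.35268%) / -0.119 = 4.81%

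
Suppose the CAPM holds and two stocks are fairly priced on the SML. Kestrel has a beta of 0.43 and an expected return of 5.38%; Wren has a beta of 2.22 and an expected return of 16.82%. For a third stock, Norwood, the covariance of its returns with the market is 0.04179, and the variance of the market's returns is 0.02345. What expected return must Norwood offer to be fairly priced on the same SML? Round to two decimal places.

14.02%

MRP = (16.82% − 5.38%) / (2.22 − 0.43) = 6.3911%
R_f = 5.38% − 0.43 × 6.3911% = 2.6318%
β_Norwood = Cov / Var(R_m) = 0.04179 / 0.02345 = 1.7821
E(R_Norwood) = R_f + β × MRP = 2.6318% + 1.7821 × 6.3911% = 14.02%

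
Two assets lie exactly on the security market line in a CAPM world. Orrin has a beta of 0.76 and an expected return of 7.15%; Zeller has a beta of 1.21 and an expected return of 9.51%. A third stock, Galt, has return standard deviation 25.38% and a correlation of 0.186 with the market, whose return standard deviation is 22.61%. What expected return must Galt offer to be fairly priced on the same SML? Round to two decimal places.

4.26%

MRP = (9.51% − 7.15%) / (1.21 − 0.76) = 5.2444%
R_f = 7.15% − 0.76 × 5.2444% = 3.1643%
β_Galt = ρ·σ_i/σ_m = 0.186 × 25.38 / 22.61 = 0.2088
E(R_Galt) = R_f + β × MRP = 3.1643% + 0.2088 × 5.2444% = 4.26%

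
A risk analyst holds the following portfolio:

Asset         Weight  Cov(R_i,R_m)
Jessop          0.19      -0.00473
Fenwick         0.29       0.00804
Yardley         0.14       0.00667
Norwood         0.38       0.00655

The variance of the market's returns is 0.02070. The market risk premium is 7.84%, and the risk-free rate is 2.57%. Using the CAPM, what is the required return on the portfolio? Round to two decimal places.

4.41%

β_Jessop = -0.00473 / 0.02070 = -0.2285
β_Fenwick = 0.00804 / 0.02070 = 0.3884
β_Yardley = 0.00667 / 0.02070 = 0.3222
β_Norwood = 0.00655 / 0.02070 = 0.3164
β_P = Σ w_i β_i = 0.19×-0.2285 + 0.29×0.3884 + 0.14×0.3222 + 0.38×0.3164 = 0.2346
E(R_P) = R_f + β_P × MRP = 2.57% + 0.2346 × 7.84% = 4.41%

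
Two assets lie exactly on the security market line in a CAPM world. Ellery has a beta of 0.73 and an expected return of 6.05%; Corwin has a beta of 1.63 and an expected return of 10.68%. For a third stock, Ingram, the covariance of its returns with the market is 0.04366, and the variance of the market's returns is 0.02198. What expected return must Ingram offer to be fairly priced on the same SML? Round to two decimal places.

12.51%

MRP = (10.68% − 6.05%) / (1.63 − 0.73) = 5.1444%
R_f = 6.05% − 0.73 × 5.1444% = 2.2946%
β_Ingram = Cov / Var(R_m) = 0.04366 / 0.02198 = 1.9864
E(R_Ingram) = R_f + β × MRP = 2.2946% + 1.9864 × 5.1444% = 12.51%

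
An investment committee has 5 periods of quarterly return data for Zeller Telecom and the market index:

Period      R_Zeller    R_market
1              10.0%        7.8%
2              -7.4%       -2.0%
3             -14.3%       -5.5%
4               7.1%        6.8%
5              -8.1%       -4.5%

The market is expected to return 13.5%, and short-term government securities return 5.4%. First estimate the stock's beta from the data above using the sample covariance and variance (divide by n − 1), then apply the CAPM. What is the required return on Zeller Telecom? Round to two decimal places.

Mean R_i = (10.0 − 7.4 − 14.3 + 7.1 − 8.1) / 5 = -2.5400%
Mean R_m = (7.8 − 2.0 − 5.5 + 6.8 − 4.5) / 5 = 0.5200%
Σ(R_i − R̄_i)(R_m − R̄_m) = 262.7840  ⇒  Cov = 262.7840 / 4 = 65.6960
Σ(R_m − R̄_m)² = 160.2280  ⇒  Var(R_m) = 160.2280 / 4 = 40.0570
β = Cov / Var(R_m) = 65.6960 / 40.0570 = 1.6401
MRP = 13.5% − 5.4% = 8.10%
E(R) = R_f + β × MRP = 5.4% + 1.6401 × 8.1% = 18.68%

18.68%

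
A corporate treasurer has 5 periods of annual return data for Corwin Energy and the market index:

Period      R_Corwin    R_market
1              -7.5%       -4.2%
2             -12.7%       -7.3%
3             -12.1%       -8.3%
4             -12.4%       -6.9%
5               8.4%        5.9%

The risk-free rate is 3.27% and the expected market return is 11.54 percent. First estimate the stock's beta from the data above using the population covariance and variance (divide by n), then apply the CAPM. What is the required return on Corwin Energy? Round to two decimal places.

15.99%

Mean R_i = (-7.5 − 12.7 − 12.1 − 12.4 + 8.4) / 5 = -7.2600%
Mean R_m = (-4.2 − 7.3 − 8.3 − 6.9 + 5.9) / 5 = -4.1600%
Σ(R_i − R̄_i)(R_m − R̄_m) = 208.7520  ⇒  Cov = 208.7520 / 5 = 41.7504
Σ(R_m − R̄_m)² = 135.7120  ⇒  Var(R_m) = 135.7120 / 5 = 27.1424
β = Cov / Var(R_m) = 41.7504 / 27.1424 = 1.5382
MRP = 11.54% − 3.27% = 8.27%
E(R) = R_f + β × MRP = 3.27% + 1.5382 × 8.27% = 15.99%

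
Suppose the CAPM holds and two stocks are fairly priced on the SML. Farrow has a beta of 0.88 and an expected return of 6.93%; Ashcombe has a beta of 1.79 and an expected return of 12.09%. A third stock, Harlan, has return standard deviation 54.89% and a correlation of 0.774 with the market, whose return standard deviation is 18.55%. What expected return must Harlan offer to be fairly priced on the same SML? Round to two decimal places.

MRP = (12.09% − 6.93%) / (1.79 − 0.88) = 5.6703%
R_f = 6.93% − 0.88 × 5.6703% = 1.9401%
β_Harlan = ρ·σ_i/σ_m = 0.774 × 54.89 / 18.55 = 2.2903
E(R_Harlan) = R_f + β × MRP = 1.9401% + 2.2903 × 5.6703% = 14.93%

14.93%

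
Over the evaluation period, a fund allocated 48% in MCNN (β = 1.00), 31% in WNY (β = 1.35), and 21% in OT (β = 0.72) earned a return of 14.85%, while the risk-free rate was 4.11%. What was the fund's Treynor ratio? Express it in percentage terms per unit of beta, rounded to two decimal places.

10.23%

β_P = 0.48×1.00 + 0.31×1.35 + 0.21×0.72 = 1.0497
Treynor = (R_P − R_f) / β_P = (14.85% − 4.11%) / 1.0497 = 10.74% / 1.0497 = 10.23%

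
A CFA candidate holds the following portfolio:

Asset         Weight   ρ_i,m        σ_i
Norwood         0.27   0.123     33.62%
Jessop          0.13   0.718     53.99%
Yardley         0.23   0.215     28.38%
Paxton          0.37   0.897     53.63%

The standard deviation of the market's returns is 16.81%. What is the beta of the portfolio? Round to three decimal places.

β_Norwood = 0.123 × 33.62% / 16.81% = 0.2460
β_Jessop = 0.718 × 53.99% / 16.81% = 2.3061
β_Yardley = 0.215 × 28.38% / 16.81% = 0.3630
β_Paxton = 0.897 × 53.63% / 16.81% = 2.8618
β_P = Σ w_i β_i = 0.27×0.2460 + 0.13×2.3061 + 0.23×0.3630 + 0.37×2.8618 = 1.5086

1.509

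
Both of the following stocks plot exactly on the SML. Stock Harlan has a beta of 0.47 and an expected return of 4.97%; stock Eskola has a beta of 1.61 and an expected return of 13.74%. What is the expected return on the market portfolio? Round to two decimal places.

9.05%

Both satisfy E(R) = R_f + β·MRP, so the slope of the SML is
MRP = (13.74% − 4.97%) / (1.61 − 0.47) = 8.77% / 1.14 = 7.6930%
R_f = E(R_Harlan) − β_Harlan·MRP = 4.97% − 0.47 × 7.6930% = 1.3543%
E(R_m) = R_f + MRP = 1.3543% + 7.6930% = 9.05%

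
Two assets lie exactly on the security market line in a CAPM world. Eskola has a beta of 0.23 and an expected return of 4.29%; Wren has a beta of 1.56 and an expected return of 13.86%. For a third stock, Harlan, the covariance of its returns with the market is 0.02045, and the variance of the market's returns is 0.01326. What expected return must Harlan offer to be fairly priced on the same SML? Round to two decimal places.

MRP = (13.86% − 4.29%) / (1.56 − 0.23) = 7.1955%
R_f = 4.29% − 0.23 × 7.1955% = 2.6350%
β_Harlan = Cov / Var(R_m) = 0.02045 / 0.01326 = 1.5422
E(R_Harlan) = R_f + β × MRP = 2.6350% + 1.5422 × 7.1955% = 13.73%

13.73%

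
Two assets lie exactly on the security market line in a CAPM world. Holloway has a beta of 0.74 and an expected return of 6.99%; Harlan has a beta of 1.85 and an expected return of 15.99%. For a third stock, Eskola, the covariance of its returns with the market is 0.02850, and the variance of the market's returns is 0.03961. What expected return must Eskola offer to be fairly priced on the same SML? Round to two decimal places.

MRP = (15.99% − 6.99%) / (1.85 − 0.74) = 8.1081%
R_f = 6.99% − 0.74 × 8.1081% = 0.9900%
β_Eskola = Cov / Var(R_m) = 0.02850 / 0.03961 = 0.7195
E(R_Eskola) = R_f + β × MRP = 0.9900% + 0.7195 × 8.1081% = 6.82%

6.82%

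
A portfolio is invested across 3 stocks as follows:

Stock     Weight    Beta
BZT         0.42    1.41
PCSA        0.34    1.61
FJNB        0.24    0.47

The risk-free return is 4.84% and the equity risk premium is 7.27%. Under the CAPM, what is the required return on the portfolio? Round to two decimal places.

13.94%

β_P = Σ w_i β_i = 0.42×1.41 + 0.34×1.61 + 0.24×0.47 = 1.2524
E(R_P) = R_f + β_P × MRP = 4.84% + 1.2524 × 7.27% = 13.94%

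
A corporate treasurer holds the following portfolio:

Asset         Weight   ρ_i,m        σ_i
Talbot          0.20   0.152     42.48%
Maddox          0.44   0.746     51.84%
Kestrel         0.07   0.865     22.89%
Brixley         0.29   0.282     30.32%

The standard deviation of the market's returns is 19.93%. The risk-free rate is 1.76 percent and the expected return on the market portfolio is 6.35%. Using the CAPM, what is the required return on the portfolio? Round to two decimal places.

β_Talbot = 0.152 × 42.48% / 19.93% = 0.3240
β_Maddox = 0.746 × 51.84% / 19.93% = 1.9404
β_Kestrel = 0.865 × 22.89% / 19.93% = 0.9935
β_Brixley = 0.282 × 30.32% / 19.93% = 0.4290
β_P = Σ w_i β_i = 0.20×0.3240 + 0.44×1.9404 + 0.07×0.9935 + 0.29×0.4290 = 1.1125
MRP = 6.35% − 1.76% = 4.59%
E(R_P) = R_f + β_P × MRP = 1.76% + 1.1125 × 4.59% = 6.87%

6.87%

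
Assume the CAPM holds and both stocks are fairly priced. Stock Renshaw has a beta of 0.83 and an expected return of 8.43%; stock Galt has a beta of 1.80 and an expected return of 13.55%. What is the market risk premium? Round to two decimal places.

Both satisfy E(R) = R_f + β·MRP, so the slope of the SML is
MRP = (13.55% − 8.43%) / (1.80 − 0.83) = 5.12% / 0.97 = 5.2784%

5.28%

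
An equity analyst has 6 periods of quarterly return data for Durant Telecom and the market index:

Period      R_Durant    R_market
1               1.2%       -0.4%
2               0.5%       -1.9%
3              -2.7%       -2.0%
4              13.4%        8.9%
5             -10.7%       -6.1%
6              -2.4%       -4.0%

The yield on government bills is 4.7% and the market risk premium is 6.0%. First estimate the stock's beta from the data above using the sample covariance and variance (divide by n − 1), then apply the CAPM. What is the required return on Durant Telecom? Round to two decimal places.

Mean R_i = (1.2 + 0.5 − 2.7 + 13.4 − 10.7 − 2.4) / 6 = -0.1167%
Mean R_m = (-0.4 − 1.9 − 2.0 + 8.9 − 6.1 − 4.0) / 6 = -0.9167%
Σ(R_i − R̄_i)(R_m − R̄_m) = 197.4583  ⇒  Cov = 197.4583 / 5 = 39.4917
Σ(R_m − R̄_m)² = 135.1483  ⇒  Var(R_m) = 135.1483 / 5 = 27.0297
β = Cov / Var(R_m) = 39.4917 / 27.0297 = 1.4610
E(R) = R_f + β × MRP = 4.7% + 1.4610 × 6.0% = 13.47%

13.47%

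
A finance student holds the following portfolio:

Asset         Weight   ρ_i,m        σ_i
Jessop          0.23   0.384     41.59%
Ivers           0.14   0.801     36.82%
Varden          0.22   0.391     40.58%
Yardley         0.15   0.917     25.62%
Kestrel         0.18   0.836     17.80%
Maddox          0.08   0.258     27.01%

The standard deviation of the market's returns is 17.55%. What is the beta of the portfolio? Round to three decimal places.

1.029

β_Jessop = 0.384 × 41.59% / 17.55% = 0.9100
β_Ivers = 0.801 × 36.82% / 17.55% = 1.6805
β_Varden = 0.391 × 40.58% / 17.55% = 0.9041
β_Yardley = 0.917 × 25.62% / 17.55% = 1.3387
β_Kestrel = 0.836 × 17.80% / 17.55% = 0.8479
β_Maddox = 0.258 × 27.01% / 17.55% = 0.3971
β_P = Σ w_i β_i = 0.23×0.9100 + 0.14×1.6805 + 0.22×0.9041 + 0.15×1.3387 + 0.18×0.8479 + 0.08×0.3971 = 1.0287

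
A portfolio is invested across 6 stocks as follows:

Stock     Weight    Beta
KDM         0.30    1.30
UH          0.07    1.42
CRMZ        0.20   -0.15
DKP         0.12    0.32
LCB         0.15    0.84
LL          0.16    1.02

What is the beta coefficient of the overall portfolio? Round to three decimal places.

β_P = Σ w_i β_i = 0.30×1.30 + 0.07×1.42 + 0.20×-0.15 + 0.12×0.32 + 0.15×0.84 + 0.16×1.02 = 0.7870

0.787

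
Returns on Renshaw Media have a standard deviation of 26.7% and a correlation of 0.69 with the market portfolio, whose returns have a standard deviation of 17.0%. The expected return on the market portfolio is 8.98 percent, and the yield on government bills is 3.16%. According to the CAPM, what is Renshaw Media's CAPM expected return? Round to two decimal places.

β = ρ × σ_i / σ_m = 0.69 × 26.7% / 17.0% = 1.0837
MRP = 8.98% − 3.16% = 5.82%
E(R) = 3.16% + 1.0837 × 5.82% = 9.47%

9.47%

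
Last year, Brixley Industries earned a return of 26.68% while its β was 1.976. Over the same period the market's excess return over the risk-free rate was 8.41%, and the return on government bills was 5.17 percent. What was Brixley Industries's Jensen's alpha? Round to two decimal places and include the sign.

+4.89%

CAPM benchmark = R_f + β(R_m − R_f) = 5.17% + 1.976 × 8.41% = 21.78816%
α = actual − benchmark = 26.68% − 21.78816% = +4.89%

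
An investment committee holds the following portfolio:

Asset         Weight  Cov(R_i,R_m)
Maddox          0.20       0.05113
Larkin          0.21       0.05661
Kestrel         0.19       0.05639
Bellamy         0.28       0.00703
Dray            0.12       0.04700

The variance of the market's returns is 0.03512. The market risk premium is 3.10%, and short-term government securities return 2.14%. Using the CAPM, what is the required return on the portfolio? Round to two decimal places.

5.71%

β_Maddox = 0.05113 / 0.03512 = 1.4559
β_Larkin = 0.05661 / 0.03512 = 1.6119
β_Kestrel = 0.05639 / 0.03512 = 1.6056
β_Bellamy = 0.00703 / 0.03512 = 0.2002
β_Dray = 0.04700 / 0.03512 = 1.3383
β_P = Σ w_i β_i = 0.20×1.4559 + 0.21×1.6119 + 0.19×1.6056 + 0.28×0.2002 + 0.12×1.3383 = 1.1514
E(R_P) = R_f + β_P × MRP = 2.14% + 1.1514 × 3.10% = 5.71%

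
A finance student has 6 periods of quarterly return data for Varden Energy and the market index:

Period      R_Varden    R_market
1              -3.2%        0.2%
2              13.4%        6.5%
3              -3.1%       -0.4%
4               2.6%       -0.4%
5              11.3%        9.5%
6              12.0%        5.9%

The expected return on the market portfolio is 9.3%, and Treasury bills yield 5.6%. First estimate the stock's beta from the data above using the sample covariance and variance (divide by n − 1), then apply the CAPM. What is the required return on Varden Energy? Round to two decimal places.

Mean R_i = (-3.2 + 13.4 − 3.1 + 2.6 + 11.3 + 12.0) / 6 = 5.5000%
Mean R_m = (0.2 + 6.5 − 0.4 − 0.4 + 9.5 + 5.9) / 6 = 3.5500%
Σ(R_i − R̄_i)(R_m − R̄_m) = 147.6600  ⇒  Cov = 147.6600 / 5 = 29.5320
Σ(R_m − R̄_m)² = 92.0550  ⇒  Var(R_m) = 92.0550 / 5 = 18.4110
β = Cov / Var(R_m) = 29.5320 / 18.4110 = 1.6040
MRP = 9.3% − 5.6% = 3.70%
E(R) = R_f + β × MRP = 5.6% + 1.6040 × 3.7% = 11.53%

11.53%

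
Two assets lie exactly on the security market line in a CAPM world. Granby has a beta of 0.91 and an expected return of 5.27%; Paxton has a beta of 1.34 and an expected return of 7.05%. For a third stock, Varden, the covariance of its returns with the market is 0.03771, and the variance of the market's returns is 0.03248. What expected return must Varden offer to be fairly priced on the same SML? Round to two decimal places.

MRP = (7.05% − 5.27%) / (1.34 − 0.91) = 4.1395%
R_f = 5.27% − 0.91 × 4.1395% = 1.5031%
β_Varden = Cov / Var(R_m) = 0.03771 / 0.03248 = 1.1610
E(R_Varden) = R_f + β × MRP = 1.5031% + 1.1610 × 4.1395% = 6.31%

6.31%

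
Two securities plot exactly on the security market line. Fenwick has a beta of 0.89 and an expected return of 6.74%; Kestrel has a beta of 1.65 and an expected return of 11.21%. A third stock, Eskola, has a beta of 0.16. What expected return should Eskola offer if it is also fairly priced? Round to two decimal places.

MRP (SML slope) = (11.21% − 6.74%) / (1.65 − 0.89) = 4.47% / 0.76 = 5.8816%
R_f (intercept) = 6.74% − 0.89 × 5.8816% = 1.5054%
E(R_Eskola) = R_f + β × MRP = 1.5054% + 0.16 × 5.8816% = 2.45%

2.45%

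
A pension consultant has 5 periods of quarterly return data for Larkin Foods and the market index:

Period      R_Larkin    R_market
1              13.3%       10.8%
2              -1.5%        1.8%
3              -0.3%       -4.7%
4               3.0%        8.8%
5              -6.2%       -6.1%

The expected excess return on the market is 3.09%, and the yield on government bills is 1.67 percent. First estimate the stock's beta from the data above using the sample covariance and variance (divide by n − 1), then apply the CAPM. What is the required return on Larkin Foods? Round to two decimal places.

4.16%

Mean R_i = (13.3 − 1.5 − 0.3 + 3.0 − 6.2) / 5 = 1.6600%
Mean R_m = (10.8 + 1.8 − 4.7 + 8.8 − 6.1) / 5 = 2.1200%
Σ(R_i − R̄_i)(R_m − R̄_m) = 188.9740  ⇒  Cov = 188.9740 / 4 = 47.2435
Σ(R_m − R̄_m)² = 234.1480  ⇒  Var(R_m) = 234.1480 / 4 = 58.5370
β = Cov / Var(R_m) = 47.2435 / 58.5370 = 0.8071
E(R) = R_f + β × MRP = 1.67% + 0.8071 × 3.09% = 4.16%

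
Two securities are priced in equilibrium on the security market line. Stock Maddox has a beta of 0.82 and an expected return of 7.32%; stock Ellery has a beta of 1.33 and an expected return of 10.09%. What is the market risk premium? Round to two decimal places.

5.43%

Both satisfy E(R) = R_f + β·MRP, so the slope of the SML is
MRP = (10.09% − 7.32%) / (1.33 − 0.82) = 2.77% / 0.51 = 5.4314%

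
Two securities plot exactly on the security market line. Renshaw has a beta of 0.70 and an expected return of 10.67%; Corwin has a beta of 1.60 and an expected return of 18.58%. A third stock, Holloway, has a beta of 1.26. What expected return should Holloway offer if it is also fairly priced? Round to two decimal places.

15.59%

MRP (SML slope) = (18.58% − 10.67%) / (1.60 − 0.70) = 7.91% / 0.90 = 8.7889%
R_f (intercept) = 10.67% − 0.70 × 8.7889% = 4.5178%
E(R_Holloway) = R_f + β × MRP = 4.5178% + 1.26 × 8.7889% = 15.59%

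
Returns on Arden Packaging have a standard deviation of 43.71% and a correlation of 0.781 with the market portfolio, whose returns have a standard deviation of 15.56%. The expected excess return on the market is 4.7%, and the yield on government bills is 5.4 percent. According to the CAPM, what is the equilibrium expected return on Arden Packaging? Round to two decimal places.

15.71%

β = ρ × σ_i / σ_m = 0.781 × 43.71% / 15.56% = 2.1939
E(R) = 5.4% + 2.1939 × 4.7% = 15.71%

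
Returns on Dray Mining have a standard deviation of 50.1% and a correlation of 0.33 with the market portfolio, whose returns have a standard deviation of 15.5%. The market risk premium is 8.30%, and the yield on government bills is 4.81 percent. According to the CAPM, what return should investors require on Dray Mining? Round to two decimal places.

β = ρ × σ_i / σ_m = 0.33 × 50.1% / 15.5% = 1.0666
E(R) = 4.81% + 1.0666 × 8.30% = 13.66%

13.66%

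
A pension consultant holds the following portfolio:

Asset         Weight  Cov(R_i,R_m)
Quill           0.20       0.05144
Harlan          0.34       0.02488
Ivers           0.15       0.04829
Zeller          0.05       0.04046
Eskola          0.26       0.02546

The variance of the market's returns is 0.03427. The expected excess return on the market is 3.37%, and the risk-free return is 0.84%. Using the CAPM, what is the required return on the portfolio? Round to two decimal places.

4.25%

β_Quill = 0.05144 / 0.03427 = 1.5010
β_Harlan = 0.02488 / 0.03427 = 0.7260
β_Ivers = 0.04829 / 0.03427 = 1.4091
β_Zeller = 0.04046 / 0.03427 = 1.1806
β_Eskola = 0.02546 / 0.03427 = 0.7429
β_P = Σ w_i β_i = 0.20×1.5010 + 0.34×0.7260 + 0.15×1.4091 + 0.05×1.1806 + 0.26×0.7429 = 1.0106
E(R_P) = R_f + β_P × MRP = 0.84% + 1.0106 × 3.37% = 4.25%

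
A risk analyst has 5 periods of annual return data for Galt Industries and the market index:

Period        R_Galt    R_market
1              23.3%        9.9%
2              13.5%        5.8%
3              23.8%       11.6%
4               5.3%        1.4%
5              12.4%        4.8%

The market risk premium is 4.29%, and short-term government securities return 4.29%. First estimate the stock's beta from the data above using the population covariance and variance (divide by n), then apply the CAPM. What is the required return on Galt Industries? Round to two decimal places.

Mean R_i = (23.3 + 13.5 + 23.8 + 5.3 + 12.4) / 5 = 15.6600%
Mean R_m = (9.9 + 5.8 + 11.6 + 1.4 + 4.8) / 5 = 6.7000%
Σ(R_i − R̄_i)(R_m − R̄_m) = 127.3800  ⇒  Cov = 127.3800 / 5 = 25.4760
Σ(R_m − R̄_m)² = 66.7600  ⇒  Var(R_m) = 66.7600 / 5 = 13.3520
β = Cov / Var(R_m) = 25.4760 / 13.3520 = 1.9080
E(R) = R_f + β × MRP = 4.29% + 1.9080 × 4.29% = 12.48%

12.48%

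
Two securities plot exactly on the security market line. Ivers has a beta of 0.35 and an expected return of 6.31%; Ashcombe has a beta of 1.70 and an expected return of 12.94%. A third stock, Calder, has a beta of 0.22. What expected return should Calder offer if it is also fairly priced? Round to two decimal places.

5.67%

MRP (SML slope) = (12.94% − 6.31%) / (1.70 − 0.35) = 6.63% / 1.35 = 4.9111%
R_f (intercept) = 6.31% − 0.35 × 4.9111% = 4.5911%
E(R_Calder) = R_f + β × MRP = 4.5911% + 0.22 × 4.9111% = 5.67%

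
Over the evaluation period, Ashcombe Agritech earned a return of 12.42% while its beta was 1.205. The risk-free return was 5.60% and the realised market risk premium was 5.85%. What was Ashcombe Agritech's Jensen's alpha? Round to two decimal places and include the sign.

-0.23%

CAPM benchmark = R_f + β(R_m − R_f) = 5.60% + 1.205 × 5.85% = 12.64925%
α = actual − benchmark = 12.42% − 12.64925% = -0.23%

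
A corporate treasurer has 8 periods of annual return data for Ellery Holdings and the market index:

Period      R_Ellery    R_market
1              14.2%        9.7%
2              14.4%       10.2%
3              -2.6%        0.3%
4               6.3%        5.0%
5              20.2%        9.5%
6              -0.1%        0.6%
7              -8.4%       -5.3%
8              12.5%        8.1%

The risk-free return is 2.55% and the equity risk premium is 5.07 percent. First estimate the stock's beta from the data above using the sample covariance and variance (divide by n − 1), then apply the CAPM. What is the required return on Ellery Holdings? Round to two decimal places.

11.16%

Mean R_i = (14.2 + 14.4 − 2.6 + 6.3 + 20.2 − 0.1 − 8.4 + 12.5) / 8 = 7.0625%
Mean R_m = (9.7 + 10.2 + 0.3 + 5.0 + 9.5 + 0.6 − 5.3 + 8.1) / 8 = 4.7625%
Σ(R_i − R̄_i)(R_m − R̄_m) = 383.8688  ⇒  Cov = 383.8688 / 7 = 54.8384
Σ(R_m − R̄_m)² = 226.0788  ⇒  Var(R_m) = 226.0788 / 7 = 32.2970
β = Cov / Var(R_m) = 54.8384 / 32.2970 = 1.6979
E(R) = R_f + β × MRP = 2.55% + 1.6979 × 5.07% = 11.16%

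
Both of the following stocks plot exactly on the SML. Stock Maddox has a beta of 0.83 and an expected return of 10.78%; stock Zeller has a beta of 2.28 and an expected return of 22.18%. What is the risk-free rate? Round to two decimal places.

4.25%

Both satisfy E(R) = R_f + β·MRP, so the slope of the SML is
MRP = (22.18% − 10.78%) / (2.28 − 0.83) = 11.40% / 1.45 = 7.8621%
R_f = E(R_Maddox) − β_Maddox·MRP = 10.78% − 0.83 × 7.8621% = 4.2545%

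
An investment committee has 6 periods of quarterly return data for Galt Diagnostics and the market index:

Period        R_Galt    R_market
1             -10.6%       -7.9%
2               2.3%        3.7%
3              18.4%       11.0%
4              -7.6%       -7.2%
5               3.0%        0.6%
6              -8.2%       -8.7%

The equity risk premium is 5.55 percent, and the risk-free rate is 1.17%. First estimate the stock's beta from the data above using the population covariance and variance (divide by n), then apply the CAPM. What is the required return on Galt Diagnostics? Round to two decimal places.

Mean R_i = (-10.6 + 2.3 + 18.4 − 7.6 + 3.0 − 8.2) / 6 = -0.4500%
Mean R_m = (-7.9 + 3.7 + 11.0 − 7.2 + 0.6 − 8.7) / 6 = -1.4167%
Σ(R_i − R̄_i)(R_m − R̄_m) = 418.6850  ⇒  Cov = 418.6850 / 6 = 69.7808
Σ(R_m − R̄_m)² = 312.9483  ⇒  Var(R_m) = 312.9483 / 6 = 52.1581
β = Cov / Var(R_m) = 69.7808 / 52.1581 = 1.3379
E(R) = R_f + β × MRP = 1.17% + 1.3379 × 5.55% = 8.60%

8.60%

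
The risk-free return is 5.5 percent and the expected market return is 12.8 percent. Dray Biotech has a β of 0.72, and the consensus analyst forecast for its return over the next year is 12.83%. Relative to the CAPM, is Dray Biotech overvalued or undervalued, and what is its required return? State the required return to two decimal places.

MRP = 12.8% − 5.5% = 7.30%
Required return = R_f + β·MRP = 5.5% + 0.72 × 7.3% = 10.76%
Forecast 12.83% > required 10.76% → the stock plots above the SML → undervalued.

Undervalued; required return 10.76%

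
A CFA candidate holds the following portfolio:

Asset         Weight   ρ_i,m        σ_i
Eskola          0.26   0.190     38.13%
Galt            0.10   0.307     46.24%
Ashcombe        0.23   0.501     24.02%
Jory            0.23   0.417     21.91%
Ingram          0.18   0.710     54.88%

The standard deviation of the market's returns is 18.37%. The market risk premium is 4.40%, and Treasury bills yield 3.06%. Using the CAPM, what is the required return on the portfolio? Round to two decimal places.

6.70%

β_Eskola = 0.190 × 38.13% / 18.37% = 0.3944
β_Galt = 0.307 × 46.24% / 18.37% = 0.7728
β_Ashcombe = 0.501 × 24.02% / 18.37% = 0.6551
β_Jory = 0.417 × 21.91% / 18.37% = 0.4974
β_Ingram = 0.710 × 54.88% / 18.37% = 2.1211
β_P = Σ w_i β_i = 0.26×0.3944 + 0.10×0.7728 + 0.23×0.6551 + 0.23×0.4974 + 0.18×2.1211 = 0.8267
E(R_P) = R_f + β_P × MRP = 3.06% + 0.8267 × 4.40% = 6.70%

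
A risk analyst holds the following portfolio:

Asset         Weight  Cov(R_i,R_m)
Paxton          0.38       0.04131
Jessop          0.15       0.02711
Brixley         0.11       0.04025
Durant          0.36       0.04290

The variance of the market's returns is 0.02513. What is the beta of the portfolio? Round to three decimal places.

β_Paxton = 0.04131 / 0.02513 = 1.6439
β_Jessop = 0.02711 / 0.02513 = 1.0788
β_Brixley = 0.04025 / 0.02513 = 1.6017
β_Durant = 0.04290 / 0.02513 = 1.7071
β_P = Σ w_i β_i = 0.38×1.6439 + 0.15×1.0788 + 0.11×1.6017 + 0.36×1.7071 = 1.5772

1.577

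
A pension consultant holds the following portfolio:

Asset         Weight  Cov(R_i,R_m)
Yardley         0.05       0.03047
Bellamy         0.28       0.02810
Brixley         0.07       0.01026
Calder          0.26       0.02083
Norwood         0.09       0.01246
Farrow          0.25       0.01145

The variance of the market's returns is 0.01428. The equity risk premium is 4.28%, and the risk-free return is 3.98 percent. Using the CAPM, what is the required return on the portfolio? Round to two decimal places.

β_Yardley = 0.03047 / 0.01428 = 2.1338
β_Bellamy = 0.02810 / 0.01428 = 1.9678
β_Brixley = 0.01026 / 0.01428 = 0.7185
β_Calder = 0.02083 / 0.01428 = 1.4587
β_Norwood = 0.01246 / 0.01428 = 0.8725
β_Farrow = 0.01145 / 0.01428 = 0.8018
β_P = Σ w_i β_i = 0.05×2.1338 + 0.28×1.9678 + 0.07×0.7185 + 0.26×1.4587 + 0.09×0.8725 + 0.25×0.8018 = 1.3662
E(R_P) = R_f + β_P × MRP = 3.98% + 1.3662 × 4.28% = 9.83%

9.83%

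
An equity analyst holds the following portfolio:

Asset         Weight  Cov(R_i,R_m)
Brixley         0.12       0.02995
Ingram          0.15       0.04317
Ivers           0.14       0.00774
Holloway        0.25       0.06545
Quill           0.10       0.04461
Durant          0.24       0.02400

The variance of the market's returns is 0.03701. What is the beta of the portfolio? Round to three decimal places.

β_Brixley = 0.02995 / 0.03701 = 0.8092
β_Ingram = 0.04317 / 0.03701 = 1.1664
β_Ivers = 0.00774 / 0.03701 = 0.2091
β_Holloway = 0.06545 / 0.03701 = 1.7684
β_Quill = 0.04461 / 0.03701 = 1.2053
β_Durant = 0.02400 / 0.03701 = 0.6485
β_P = Σ w_i β_i = 0.12×0.8092 + 0.15×1.1664 + 0.14×0.2091 + 0.25×1.7684 + 0.10×1.2053 + 0.24×0.6485 = 1.0196

1.020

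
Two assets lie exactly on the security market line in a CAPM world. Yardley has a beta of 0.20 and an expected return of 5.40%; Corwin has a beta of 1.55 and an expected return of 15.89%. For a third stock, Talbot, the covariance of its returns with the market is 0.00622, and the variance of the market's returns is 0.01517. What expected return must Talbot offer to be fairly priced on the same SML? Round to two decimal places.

MRP = (15.89% − 5.40%) / (1.55 − 0.20) = 7.7704%
R_f = 5.40% − 0.20 × 7.7704% = 3.8459%
β_Talbot = Cov / Var(R_m) = 0.00622 / 0.01517 = 0.4100
E(R_Talbot) = R_f + β × MRP = 3.8459% + 0.4100 × 7.7704% = 7.03%

7.03%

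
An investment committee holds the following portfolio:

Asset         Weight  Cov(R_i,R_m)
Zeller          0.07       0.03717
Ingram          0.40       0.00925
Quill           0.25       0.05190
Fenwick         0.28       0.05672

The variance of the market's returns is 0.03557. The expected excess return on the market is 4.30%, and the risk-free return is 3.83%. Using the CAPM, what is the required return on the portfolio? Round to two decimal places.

8.08%

β_Zeller = 0.03717 / 0.03557 = 1.0450
β_Ingram = 0.00925 / 0.03557 = 0.2601
β_Quill = 0.05190 / 0.03557 = 1.4591
β_Fenwick = 0.05672 / 0.03557 = 1.5946
β_P = Σ w_i β_i = 0.07×1.0450 + 0.40×0.2601 + 0.25×1.4591 + 0.28×1.5946 = 0.9885
E(R_P) = R_f + β_P × MRP = 3.83% + 0.9885 × 4.30% = 8.08%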